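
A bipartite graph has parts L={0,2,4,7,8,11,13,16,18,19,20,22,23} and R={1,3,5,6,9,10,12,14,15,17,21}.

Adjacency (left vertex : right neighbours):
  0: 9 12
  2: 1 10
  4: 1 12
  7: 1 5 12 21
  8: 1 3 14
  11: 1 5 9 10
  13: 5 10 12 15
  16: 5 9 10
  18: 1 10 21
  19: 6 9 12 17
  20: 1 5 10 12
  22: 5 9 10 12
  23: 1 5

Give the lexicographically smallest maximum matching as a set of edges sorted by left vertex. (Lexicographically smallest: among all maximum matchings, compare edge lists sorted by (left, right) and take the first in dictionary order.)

|M| = 9 (so the lex-smallest maximum matching has 9 edges)
process left vertices in ascending order; for each, take the smallest-labelled available neighbour that still permits 9 edges overall, or leave it unmatched if none does
lex-smallest matching: {0-9, 2-1, 4-12, 7-5, 8-3, 11-10, 13-15, 18-21, 19-6}

Lex-smallest maximum matching: {(0,9), (2,1), (4,12), (7,5), (8,3), (11,10), (13,15), (18,21), (19,6)}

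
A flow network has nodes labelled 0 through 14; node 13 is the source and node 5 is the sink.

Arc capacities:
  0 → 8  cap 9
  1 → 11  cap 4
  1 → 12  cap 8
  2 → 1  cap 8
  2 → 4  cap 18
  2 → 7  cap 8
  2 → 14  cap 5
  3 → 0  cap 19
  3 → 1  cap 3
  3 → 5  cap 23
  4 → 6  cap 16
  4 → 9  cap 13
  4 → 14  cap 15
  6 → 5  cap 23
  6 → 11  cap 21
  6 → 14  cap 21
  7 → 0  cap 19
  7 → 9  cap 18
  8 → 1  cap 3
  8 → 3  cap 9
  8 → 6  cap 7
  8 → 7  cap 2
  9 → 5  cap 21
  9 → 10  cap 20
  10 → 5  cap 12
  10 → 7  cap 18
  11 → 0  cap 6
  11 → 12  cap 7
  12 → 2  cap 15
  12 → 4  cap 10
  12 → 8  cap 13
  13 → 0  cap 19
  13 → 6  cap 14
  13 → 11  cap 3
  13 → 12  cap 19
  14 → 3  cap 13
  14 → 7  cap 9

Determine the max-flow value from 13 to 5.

Maximum flow value: 45

augment #1: 13→6→5 bottleneck 14, total now 14
augment #2: 13→0→8→3→5 bottleneck 9, total now 23
augment #3: 13→12→4→6→5 bottleneck 9, total now 32
augment #4: 13→12→4→9→5 bottleneck 1, total now 33
augment #5: 13→12→2→4→9→5 bottleneck 9, total now 42
augment #6: 13→11→12→2→4→9→5 bottleneck 3, total now 45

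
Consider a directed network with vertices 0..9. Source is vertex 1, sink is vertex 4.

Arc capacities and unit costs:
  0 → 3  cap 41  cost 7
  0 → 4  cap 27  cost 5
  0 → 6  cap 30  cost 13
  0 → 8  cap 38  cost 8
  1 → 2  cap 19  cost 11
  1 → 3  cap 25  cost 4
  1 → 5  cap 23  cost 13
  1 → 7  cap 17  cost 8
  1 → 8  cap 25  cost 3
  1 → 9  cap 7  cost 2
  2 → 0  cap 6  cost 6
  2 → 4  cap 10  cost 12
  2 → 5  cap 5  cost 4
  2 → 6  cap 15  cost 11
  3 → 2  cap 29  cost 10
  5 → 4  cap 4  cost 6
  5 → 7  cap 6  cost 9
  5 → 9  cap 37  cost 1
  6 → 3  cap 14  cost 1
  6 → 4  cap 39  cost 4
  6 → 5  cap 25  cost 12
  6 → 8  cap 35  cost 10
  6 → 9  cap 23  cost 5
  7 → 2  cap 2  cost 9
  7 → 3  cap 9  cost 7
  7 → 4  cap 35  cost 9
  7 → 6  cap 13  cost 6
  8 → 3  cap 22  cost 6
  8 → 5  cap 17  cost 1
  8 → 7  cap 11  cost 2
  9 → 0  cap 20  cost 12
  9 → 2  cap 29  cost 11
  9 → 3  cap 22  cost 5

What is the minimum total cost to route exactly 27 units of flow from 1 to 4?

shortest-cost path #1: 1→8→5→4 push 4 @ unit cost 10 (adds 40)
shortest-cost path #2: 1→8→7→4 push 11 @ unit cost 14 (adds 154)
shortest-cost path #3: 1→7→4 push 12 @ unit cost 17 (adds 204)
total cost = 398

Minimum cost for 27 units: 398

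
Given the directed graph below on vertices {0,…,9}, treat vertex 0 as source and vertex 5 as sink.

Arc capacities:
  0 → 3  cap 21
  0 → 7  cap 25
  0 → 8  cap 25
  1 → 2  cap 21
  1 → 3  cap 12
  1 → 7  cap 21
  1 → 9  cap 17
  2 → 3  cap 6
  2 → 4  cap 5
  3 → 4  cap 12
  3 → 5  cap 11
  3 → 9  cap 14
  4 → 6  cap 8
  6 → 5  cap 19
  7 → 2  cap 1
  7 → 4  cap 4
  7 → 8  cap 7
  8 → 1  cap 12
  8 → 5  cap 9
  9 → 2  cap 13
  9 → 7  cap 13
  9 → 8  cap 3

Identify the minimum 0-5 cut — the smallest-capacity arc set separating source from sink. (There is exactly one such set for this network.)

Min-cut arcs: {(3,5), (4,6), (8,5)} (total capacity 28)

augment #1: 0→3→5 push 11
augment #2: 0→8→5 push 9
augment #3: 0→3→4→6→5 push 8
max flow = 28; residual-reachable set from 0 gives S-side
cut edges (S→T): {(3,5), (4,6), (8,5)} total cap 28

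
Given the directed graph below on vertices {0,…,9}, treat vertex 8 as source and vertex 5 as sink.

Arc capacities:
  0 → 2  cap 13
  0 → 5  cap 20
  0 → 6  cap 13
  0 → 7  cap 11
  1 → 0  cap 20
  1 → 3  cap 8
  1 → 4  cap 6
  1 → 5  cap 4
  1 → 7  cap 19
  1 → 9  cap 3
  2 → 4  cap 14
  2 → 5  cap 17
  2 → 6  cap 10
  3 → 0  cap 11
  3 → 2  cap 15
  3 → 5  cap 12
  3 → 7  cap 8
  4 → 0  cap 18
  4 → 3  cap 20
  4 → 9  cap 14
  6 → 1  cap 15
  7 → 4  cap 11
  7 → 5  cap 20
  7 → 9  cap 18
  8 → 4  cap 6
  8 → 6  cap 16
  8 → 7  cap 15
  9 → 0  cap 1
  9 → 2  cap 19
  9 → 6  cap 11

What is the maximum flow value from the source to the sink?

augment #1: 8→7→5 bottleneck 15, total now 15
augment #2: 8→4→0→5 bottleneck 6, total now 21
augment #3: 8→6→1→5 bottleneck 4, total now 25
augment #4: 8→6→1→0→5 bottleneck 11, total now 36

Maximum flow value: 36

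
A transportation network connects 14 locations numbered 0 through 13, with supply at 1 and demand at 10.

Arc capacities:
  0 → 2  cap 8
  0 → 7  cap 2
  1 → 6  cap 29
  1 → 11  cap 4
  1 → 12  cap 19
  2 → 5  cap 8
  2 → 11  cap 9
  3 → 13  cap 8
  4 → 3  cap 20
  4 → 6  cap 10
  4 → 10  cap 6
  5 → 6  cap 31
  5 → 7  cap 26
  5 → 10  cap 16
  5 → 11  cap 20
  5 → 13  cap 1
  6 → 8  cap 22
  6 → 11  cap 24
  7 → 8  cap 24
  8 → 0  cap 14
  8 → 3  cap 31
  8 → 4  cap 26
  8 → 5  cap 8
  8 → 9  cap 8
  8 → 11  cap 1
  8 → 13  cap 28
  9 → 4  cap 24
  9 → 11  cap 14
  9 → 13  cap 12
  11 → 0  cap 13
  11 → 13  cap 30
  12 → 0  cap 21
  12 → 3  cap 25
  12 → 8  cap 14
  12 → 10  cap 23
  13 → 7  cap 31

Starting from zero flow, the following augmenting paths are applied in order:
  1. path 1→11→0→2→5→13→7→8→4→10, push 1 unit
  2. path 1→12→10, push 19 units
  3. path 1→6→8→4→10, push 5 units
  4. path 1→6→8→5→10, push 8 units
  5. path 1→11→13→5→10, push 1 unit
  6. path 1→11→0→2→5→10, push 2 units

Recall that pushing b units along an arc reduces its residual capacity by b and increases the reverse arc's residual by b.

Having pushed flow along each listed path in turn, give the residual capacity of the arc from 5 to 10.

Residual capacity of (5,10): 5

after path 1 (1→11→0→2→5→13→7→8→4→10, push 1): res(5,10)=16
after path 2 (1→12→10, push 19): res(5,10)=16
after path 3 (1→6→8→4→10, push 5): res(5,10)=16
after path 4 (1→6→8→5→10, push 8): res(5,10)=8
after path 5 (1→11→13→5→10, push 1): res(5,10)=7
after path 6 (1→11→0→2→5→10, push 2): res(5,10)=5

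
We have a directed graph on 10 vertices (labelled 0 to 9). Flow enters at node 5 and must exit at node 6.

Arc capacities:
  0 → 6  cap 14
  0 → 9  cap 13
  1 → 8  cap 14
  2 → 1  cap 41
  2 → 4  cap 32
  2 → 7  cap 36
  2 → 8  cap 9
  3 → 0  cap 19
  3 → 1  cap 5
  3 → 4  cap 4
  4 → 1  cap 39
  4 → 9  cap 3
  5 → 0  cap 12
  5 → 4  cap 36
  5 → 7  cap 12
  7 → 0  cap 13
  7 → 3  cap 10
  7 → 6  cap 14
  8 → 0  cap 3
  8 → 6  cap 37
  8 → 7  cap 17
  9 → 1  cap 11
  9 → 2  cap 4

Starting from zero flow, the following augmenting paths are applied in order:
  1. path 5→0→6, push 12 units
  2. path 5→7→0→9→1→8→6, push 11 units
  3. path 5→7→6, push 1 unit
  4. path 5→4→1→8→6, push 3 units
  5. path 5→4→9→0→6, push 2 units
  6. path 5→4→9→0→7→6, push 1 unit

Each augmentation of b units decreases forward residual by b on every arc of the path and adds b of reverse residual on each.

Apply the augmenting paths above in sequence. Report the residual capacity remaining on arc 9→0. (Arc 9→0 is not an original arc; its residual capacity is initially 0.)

Residual capacity of (9,0): 8

after path 1 (5→0→6, push 12): res(9,0)=0
after path 2 (5→7→0→9→1→8→6, push 11): res(9,0)=11
after path 3 (5→7→6, push 1): res(9,0)=11
after path 4 (5→4→1→8→6, push 3): res(9,0)=11
after path 5 (5→4→9→0→6, push 2): res(9,0)=9
after path 6 (5→4→9→0→7→6, push 1): res(9,0)=8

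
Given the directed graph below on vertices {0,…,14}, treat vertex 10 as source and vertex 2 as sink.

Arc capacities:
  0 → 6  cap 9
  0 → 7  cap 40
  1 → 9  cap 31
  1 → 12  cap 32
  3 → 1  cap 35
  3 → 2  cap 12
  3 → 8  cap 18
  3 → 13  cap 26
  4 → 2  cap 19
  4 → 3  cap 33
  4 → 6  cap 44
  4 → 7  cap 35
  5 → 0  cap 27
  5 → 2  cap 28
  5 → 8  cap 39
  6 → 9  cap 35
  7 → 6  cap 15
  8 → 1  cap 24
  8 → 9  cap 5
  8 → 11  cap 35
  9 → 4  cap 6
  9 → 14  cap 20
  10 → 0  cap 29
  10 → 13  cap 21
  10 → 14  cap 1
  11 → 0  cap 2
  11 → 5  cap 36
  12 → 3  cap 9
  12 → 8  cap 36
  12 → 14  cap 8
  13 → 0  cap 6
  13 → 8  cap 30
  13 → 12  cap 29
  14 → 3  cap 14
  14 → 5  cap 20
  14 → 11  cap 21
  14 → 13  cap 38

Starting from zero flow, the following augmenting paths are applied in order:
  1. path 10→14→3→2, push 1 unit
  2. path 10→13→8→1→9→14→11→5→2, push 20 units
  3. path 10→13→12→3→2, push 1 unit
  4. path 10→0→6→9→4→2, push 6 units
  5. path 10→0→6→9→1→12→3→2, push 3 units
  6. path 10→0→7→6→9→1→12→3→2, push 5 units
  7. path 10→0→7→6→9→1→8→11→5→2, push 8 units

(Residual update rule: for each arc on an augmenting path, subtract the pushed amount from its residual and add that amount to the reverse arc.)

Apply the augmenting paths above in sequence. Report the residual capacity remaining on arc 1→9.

after path 1 (10→14→3→2, push 1): res(1,9)=31
after path 2 (10→13→8→1→9→14→11→5→2, push 20): res(1,9)=11
after path 3 (10→13→12→3→2, push 1): res(1,9)=11
after path 4 (10→0→6→9→4→2, push 6): res(1,9)=11
after path 5 (10→0→6→9→1→12→3→2, push 3): res(1,9)=14
after path 6 (10→0→7→6→9→1→12→3→2, push 5): res(1,9)=19
after path 7 (10→0→7→6→9→1→8→11→5→2, push 8): res(1,9)=27

Residual capacity of (1,9): 27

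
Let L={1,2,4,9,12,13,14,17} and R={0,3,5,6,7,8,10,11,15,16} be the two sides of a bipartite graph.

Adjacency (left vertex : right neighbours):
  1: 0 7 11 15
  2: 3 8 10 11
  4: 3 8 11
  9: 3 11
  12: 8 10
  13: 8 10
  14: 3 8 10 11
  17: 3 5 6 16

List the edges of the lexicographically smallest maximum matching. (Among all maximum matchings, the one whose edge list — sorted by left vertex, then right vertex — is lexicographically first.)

Lex-smallest maximum matching: {(1,0), (2,3), (4,8), (9,11), (12,10), (17,5)}

|M| = 6 (so the lex-smallest maximum matching has 6 edges)
process left vertices in ascending order; for each, take the smallest-labelled available neighbour that still permits 6 edges overall, or leave it unmatched if none does
lex-smallest matching: {1-0, 2-3, 4-8, 9-11, 12-10, 17-5}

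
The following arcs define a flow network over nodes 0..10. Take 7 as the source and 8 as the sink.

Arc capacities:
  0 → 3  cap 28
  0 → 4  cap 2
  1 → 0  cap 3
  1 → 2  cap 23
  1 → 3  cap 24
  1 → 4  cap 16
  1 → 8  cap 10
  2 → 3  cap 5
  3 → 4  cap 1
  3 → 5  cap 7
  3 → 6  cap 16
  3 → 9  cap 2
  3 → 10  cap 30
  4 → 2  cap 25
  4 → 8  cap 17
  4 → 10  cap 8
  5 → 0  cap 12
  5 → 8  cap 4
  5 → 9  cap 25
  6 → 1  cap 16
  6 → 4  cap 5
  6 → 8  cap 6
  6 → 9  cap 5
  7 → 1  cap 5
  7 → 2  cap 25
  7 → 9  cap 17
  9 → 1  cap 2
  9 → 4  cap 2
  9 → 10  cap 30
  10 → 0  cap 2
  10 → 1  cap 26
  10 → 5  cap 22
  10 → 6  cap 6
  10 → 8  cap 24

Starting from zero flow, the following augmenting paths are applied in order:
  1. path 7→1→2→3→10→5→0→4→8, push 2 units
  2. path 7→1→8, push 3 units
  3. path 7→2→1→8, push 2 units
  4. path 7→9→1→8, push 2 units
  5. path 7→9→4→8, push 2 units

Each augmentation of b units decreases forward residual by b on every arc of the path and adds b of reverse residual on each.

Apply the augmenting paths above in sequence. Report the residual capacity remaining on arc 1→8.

Residual capacity of (1,8): 3

after path 1 (7→1→2→3→10→5→0→4→8, push 2): res(1,8)=10
after path 2 (7→1→8, push 3): res(1,8)=7
after path 3 (7→2→1→8, push 2): res(1,8)=5
after path 4 (7→9→1→8, push 2): res(1,8)=3
after path 5 (7→9→4→8, push 2): res(1,8)=3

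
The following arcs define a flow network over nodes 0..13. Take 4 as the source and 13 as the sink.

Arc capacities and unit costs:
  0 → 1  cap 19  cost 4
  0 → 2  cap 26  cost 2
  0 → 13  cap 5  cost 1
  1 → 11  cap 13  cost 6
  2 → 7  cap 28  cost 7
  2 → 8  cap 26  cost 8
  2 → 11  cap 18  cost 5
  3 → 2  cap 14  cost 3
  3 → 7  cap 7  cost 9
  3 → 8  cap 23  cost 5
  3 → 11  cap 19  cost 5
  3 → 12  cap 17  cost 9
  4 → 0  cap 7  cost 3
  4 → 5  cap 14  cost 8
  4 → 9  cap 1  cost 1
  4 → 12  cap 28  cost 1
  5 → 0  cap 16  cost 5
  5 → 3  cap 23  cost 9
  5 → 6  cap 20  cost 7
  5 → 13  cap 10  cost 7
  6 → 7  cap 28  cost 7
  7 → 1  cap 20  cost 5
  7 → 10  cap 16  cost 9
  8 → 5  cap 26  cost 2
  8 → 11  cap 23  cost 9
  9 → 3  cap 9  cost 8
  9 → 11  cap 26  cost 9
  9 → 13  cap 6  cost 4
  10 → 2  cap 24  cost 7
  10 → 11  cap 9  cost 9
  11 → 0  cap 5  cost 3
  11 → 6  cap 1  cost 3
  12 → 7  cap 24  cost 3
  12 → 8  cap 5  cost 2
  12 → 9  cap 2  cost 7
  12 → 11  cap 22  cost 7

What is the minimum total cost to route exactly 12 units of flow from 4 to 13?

shortest-cost path #1: 4→0→13 push 5 @ unit cost 4 (adds 20)
shortest-cost path #2: 4→9→13 push 1 @ unit cost 5 (adds 5)
shortest-cost path #3: 4→12→9→13 push 2 @ unit cost 12 (adds 24)
shortest-cost path #4: 4→12→8→5→13 push 4 @ unit cost 12 (adds 48)
total cost = 97

Minimum cost for 12 units: 97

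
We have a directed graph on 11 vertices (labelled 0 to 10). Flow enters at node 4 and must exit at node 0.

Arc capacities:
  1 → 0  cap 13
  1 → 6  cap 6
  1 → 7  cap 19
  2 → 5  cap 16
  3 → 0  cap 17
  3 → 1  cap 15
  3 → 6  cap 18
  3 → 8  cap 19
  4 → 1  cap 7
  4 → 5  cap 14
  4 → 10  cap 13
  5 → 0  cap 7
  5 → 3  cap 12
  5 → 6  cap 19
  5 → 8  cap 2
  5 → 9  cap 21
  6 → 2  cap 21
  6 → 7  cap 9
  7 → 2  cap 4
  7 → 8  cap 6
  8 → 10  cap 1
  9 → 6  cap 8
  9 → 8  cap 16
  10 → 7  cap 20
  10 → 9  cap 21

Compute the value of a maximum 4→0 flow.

Maximum flow value: 26

augment #1: 4→1→0 bottleneck 7, total now 7
augment #2: 4→5→0 bottleneck 7, total now 14
augment #3: 4→5→3→0 bottleneck 7, total now 21
augment #4: 4→10→7→2→5→3→0 bottleneck 4, total now 25
augment #5: 4→10→9→6→2→5→3→0 bottleneck 1, total now 26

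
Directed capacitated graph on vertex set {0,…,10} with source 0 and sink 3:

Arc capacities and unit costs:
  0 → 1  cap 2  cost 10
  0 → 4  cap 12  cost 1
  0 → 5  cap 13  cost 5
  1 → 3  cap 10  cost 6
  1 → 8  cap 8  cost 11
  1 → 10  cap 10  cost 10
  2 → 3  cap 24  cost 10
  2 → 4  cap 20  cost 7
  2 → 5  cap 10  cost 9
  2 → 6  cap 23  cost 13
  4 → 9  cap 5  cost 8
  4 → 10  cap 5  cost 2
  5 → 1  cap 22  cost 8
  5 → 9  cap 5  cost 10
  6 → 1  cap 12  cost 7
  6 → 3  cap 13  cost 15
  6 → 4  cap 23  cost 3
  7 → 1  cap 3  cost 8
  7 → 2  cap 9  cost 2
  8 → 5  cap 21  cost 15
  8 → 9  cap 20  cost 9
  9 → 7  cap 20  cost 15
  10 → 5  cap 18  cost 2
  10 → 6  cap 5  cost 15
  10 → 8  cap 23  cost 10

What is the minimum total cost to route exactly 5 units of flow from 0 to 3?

Minimum cost for 5 units: 89

shortest-cost path #1: 0→1→3 push 2 @ unit cost 16 (adds 32)
shortest-cost path #2: 0→5→1→3 push 3 @ unit cost 19 (adds 57)
total cost = 89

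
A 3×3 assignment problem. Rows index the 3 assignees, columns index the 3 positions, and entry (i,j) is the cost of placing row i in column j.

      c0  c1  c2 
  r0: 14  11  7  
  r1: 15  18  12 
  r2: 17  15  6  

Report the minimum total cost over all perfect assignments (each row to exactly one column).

optimal assignment: row0→col1 (cost 11), row1→col0 (cost 15), row2→col2 (cost 6)
total = 11 + 15 + 6 = 32

Minimum assignment cost: 32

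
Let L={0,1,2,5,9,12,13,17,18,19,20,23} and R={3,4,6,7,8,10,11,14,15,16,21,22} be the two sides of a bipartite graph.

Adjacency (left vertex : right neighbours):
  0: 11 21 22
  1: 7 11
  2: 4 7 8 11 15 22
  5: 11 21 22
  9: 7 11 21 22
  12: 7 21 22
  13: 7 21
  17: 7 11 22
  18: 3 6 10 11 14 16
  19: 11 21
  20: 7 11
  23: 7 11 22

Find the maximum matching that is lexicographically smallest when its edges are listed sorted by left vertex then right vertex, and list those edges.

Lex-smallest maximum matching: {(0,11), (1,7), (2,4), (5,21), (9,22), (18,3)}

|M| = 6 (so the lex-smallest maximum matching has 6 edges)
process left vertices in ascending order; for each, take the smallest-labelled available neighbour that still permits 6 edges overall, or leave it unmatched if none does
lex-smallest matching: {0-11, 1-7, 2-4, 5-21, 9-22, 18-3}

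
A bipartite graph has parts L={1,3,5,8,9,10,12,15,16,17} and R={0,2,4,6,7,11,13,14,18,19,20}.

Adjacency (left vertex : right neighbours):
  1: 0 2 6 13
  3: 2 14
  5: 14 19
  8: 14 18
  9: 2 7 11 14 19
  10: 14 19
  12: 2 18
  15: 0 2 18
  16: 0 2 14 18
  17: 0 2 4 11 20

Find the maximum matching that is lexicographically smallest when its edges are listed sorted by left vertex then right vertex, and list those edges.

|M| = 8 (so the lex-smallest maximum matching has 8 edges)
process left vertices in ascending order; for each, take the smallest-labelled available neighbour that still permits 8 edges overall, or leave it unmatched if none does
lex-smallest matching: {1-6, 3-2, 5-14, 8-18, 9-7, 10-19, 15-0, 17-4}

Lex-smallest maximum matching: {(1,6), (3,2), (5,14), (8,18), (9,7), (10,19), (15,0), (17,4)}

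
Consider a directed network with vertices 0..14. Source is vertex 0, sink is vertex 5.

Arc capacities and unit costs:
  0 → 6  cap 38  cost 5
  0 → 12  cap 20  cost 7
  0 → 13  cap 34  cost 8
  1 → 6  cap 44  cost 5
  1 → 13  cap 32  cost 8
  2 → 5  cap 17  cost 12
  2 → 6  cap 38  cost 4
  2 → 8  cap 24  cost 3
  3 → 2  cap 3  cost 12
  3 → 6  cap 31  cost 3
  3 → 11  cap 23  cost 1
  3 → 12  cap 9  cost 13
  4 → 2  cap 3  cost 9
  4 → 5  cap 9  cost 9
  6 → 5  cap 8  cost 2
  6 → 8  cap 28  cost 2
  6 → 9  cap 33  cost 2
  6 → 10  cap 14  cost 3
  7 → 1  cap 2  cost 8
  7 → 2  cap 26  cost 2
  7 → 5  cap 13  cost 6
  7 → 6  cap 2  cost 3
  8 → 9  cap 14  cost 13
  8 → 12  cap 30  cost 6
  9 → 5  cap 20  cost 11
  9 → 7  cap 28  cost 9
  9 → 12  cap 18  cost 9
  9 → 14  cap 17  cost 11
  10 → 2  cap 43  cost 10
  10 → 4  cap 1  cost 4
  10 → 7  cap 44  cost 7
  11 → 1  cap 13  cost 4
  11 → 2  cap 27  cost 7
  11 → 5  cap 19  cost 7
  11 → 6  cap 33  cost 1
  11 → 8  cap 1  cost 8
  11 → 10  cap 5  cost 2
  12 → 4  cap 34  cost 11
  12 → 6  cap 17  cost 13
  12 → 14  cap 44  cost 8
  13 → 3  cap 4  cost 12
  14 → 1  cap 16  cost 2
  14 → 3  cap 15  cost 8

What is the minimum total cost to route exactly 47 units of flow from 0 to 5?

shortest-cost path #1: 0→6→5 push 8 @ unit cost 7 (adds 56)
shortest-cost path #2: 0→6→9→5 push 20 @ unit cost 18 (adds 360)
shortest-cost path #3: 0→6→10→4→5 push 1 @ unit cost 21 (adds 21)
shortest-cost path #4: 0→6→10→7→5 push 9 @ unit cost 21 (adds 189)
shortest-cost path #5: 0→12→4→5 push 8 @ unit cost 27 (adds 216)
shortest-cost path #6: 0→12→4→10→7→5 push 1 @ unit cost 27 (adds 27)
total cost = 869

Minimum cost for 47 units: 869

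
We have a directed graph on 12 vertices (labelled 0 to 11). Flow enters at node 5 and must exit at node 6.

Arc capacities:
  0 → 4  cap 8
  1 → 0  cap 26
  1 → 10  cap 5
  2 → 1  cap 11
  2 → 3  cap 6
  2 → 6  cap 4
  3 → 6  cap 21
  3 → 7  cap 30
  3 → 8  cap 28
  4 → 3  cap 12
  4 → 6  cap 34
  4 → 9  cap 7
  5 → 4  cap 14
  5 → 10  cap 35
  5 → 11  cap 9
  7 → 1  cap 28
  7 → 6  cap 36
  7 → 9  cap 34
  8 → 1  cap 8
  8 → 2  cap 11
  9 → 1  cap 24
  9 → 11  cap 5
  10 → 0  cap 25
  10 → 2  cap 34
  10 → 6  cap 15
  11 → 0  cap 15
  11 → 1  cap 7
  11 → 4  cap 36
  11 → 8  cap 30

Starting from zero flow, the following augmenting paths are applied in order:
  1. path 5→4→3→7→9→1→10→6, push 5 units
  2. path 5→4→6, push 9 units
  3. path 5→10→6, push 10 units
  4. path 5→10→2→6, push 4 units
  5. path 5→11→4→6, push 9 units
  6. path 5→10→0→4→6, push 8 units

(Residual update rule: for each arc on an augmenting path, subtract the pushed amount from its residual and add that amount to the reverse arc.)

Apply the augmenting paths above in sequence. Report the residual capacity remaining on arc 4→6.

after path 1 (5→4→3→7→9→1→10→6, push 5): res(4,6)=34
after path 2 (5→4→6, push 9): res(4,6)=25
after path 3 (5→10→6, push 10): res(4,6)=25
after path 4 (5→10→2→6, push 4): res(4,6)=25
after path 5 (5→11→4→6, push 9): res(4,6)=16
after path 6 (5→10→0→4→6, push 8): res(4,6)=8

Residual capacity of (4,6): 8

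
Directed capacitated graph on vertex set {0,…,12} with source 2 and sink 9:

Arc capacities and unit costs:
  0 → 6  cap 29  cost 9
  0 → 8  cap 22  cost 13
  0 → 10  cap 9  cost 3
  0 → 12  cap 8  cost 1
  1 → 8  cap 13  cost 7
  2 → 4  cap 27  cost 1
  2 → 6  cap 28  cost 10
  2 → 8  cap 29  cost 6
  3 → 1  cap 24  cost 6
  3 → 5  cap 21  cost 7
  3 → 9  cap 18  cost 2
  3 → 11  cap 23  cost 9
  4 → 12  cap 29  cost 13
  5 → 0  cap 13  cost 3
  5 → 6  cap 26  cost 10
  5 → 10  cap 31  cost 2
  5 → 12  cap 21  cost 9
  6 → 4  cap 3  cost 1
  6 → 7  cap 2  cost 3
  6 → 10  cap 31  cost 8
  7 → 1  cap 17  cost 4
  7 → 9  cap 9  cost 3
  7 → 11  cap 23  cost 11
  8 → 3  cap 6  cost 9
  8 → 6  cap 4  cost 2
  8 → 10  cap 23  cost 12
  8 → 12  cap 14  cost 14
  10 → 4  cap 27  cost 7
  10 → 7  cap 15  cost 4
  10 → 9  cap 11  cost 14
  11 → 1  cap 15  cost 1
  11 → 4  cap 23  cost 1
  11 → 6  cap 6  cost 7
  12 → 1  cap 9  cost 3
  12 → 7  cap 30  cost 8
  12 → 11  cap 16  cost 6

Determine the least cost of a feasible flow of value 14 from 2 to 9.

Minimum cost for 14 units: 276

shortest-cost path #1: 2→8→6→7→9 push 2 @ unit cost 14 (adds 28)
shortest-cost path #2: 2→8→3→9 push 6 @ unit cost 17 (adds 102)
shortest-cost path #3: 2→8→6→10→7→9 push 2 @ unit cost 23 (adds 46)
shortest-cost path #4: 2→6→10→7→9 push 4 @ unit cost 25 (adds 100)
total cost = 276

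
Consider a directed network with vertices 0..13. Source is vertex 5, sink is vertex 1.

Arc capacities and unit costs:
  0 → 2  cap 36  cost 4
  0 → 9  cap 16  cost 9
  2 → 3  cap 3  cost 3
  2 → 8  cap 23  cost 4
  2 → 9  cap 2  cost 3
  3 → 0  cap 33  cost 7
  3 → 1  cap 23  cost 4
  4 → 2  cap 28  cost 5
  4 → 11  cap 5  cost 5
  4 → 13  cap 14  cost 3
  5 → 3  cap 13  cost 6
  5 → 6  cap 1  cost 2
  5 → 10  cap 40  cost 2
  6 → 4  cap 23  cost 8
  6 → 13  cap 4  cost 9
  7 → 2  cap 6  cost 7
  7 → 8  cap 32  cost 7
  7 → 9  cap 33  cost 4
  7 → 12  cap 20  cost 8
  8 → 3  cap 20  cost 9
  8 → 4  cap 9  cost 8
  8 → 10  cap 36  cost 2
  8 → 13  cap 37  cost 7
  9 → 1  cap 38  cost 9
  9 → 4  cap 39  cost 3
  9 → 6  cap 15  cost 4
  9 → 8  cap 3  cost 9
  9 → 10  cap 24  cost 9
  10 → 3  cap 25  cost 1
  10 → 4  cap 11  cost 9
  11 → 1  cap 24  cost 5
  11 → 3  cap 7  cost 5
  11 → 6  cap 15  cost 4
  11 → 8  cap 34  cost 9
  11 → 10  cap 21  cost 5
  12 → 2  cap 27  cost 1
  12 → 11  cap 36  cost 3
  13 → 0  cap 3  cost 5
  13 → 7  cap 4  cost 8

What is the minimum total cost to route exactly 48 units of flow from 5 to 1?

Minimum cost for 48 units: 883

shortest-cost path #1: 5→10→3→1 push 23 @ unit cost 7 (adds 161)
shortest-cost path #2: 5→6→4→11→1 push 1 @ unit cost 20 (adds 20)
shortest-cost path #3: 5→10→4→11→1 push 4 @ unit cost 21 (adds 84)
shortest-cost path #4: 5→10→3→0→2→9→1 push 2 @ unit cost 26 (adds 52)
shortest-cost path #5: 5→10→4→2→0→9→1 push 2 @ unit cost 30 (adds 60)
shortest-cost path #6: 5→3→0→9→1 push 13 @ unit cost 31 (adds 403)
shortest-cost path #7: 5→10→4→6→13→7→9→1 push 1 @ unit cost 33 (adds 33)
shortest-cost path #8: 5→10→4→13→7→9→1 push 2 @ unit cost 35 (adds 70)
total cost = 883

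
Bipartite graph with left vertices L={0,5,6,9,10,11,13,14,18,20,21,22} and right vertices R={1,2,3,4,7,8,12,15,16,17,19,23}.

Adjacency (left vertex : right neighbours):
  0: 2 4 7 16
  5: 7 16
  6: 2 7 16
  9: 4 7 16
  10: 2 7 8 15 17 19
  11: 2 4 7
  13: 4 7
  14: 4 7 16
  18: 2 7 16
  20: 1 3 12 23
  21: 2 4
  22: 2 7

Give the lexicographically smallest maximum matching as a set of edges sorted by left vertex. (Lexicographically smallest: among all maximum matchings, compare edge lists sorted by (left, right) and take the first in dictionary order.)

|M| = 6 (so the lex-smallest maximum matching has 6 edges)
process left vertices in ascending order; for each, take the smallest-labelled available neighbour that still permits 6 edges overall, or leave it unmatched if none does
lex-smallest matching: {0-2, 5-7, 6-16, 9-4, 10-8, 20-1}

Lex-smallest maximum matching: {(0,2), (5,7), (6,16), (9,4), (10,8), (20,1)}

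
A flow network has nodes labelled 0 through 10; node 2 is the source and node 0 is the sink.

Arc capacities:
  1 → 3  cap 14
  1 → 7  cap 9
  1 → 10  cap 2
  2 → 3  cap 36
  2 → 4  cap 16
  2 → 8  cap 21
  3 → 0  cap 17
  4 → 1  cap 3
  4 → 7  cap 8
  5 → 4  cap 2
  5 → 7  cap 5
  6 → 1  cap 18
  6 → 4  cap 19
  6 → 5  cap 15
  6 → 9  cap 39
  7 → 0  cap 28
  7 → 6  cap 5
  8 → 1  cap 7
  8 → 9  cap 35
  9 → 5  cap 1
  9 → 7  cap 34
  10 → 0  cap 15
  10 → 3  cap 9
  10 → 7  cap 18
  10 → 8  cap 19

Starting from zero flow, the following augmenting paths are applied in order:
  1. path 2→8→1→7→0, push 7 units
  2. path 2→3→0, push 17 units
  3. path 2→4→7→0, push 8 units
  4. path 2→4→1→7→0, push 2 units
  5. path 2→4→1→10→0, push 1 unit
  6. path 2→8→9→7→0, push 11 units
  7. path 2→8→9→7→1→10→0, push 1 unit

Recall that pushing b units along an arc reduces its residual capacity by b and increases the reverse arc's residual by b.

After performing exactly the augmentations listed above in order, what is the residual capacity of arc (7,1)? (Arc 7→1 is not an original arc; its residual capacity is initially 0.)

after path 1 (2→8→1→7→0, push 7): res(7,1)=7
after path 2 (2→3→0, push 17): res(7,1)=7
after path 3 (2→4→7→0, push 8): res(7,1)=7
after path 4 (2→4→1→7→0, push 2): res(7,1)=9
after path 5 (2→4→1→10→0, push 1): res(7,1)=9
after path 6 (2→8→9→7→0, push 11): res(7,1)=9
after path 7 (2→8→9→7→1→10→0, push 1): res(7,1)=8

Residual capacity of (7,1): 8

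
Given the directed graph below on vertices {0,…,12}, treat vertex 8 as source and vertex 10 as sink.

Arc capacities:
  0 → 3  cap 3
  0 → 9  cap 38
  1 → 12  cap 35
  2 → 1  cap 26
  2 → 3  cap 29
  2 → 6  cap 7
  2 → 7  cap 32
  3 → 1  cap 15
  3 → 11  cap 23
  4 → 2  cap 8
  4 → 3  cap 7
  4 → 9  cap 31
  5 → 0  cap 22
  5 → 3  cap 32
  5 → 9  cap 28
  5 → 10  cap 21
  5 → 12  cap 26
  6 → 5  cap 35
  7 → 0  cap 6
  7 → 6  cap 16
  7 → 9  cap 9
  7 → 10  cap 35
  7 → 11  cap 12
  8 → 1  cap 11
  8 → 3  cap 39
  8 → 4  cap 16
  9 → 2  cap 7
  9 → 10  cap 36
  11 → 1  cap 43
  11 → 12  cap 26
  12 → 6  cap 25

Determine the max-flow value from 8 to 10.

Maximum flow value: 41

augment #1: 8→4→9→10 bottleneck 16, total now 16
augment #2: 8→1→12→6→5→10 bottleneck 11, total now 27
augment #3: 8→3→1→12→6→5→10 bottleneck 10, total now 37
augment #4: 8→3→1→12→6→5→9→10 bottleneck 4, total now 41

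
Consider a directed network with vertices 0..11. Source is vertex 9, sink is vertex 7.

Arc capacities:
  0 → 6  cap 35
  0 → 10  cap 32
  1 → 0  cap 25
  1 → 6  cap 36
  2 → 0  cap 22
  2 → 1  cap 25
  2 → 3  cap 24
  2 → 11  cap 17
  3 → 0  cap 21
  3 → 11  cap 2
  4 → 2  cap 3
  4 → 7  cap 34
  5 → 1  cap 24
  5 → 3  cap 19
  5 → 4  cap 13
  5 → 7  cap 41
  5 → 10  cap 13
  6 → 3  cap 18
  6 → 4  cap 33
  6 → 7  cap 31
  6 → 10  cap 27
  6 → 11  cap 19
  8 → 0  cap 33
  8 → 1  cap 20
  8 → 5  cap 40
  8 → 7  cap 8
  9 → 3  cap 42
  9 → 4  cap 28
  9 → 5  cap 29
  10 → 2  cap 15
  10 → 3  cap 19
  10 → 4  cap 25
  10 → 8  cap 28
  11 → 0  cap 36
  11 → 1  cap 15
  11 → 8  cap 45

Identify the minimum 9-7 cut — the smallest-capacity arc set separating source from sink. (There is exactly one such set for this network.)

augment #1: 9→4→7 push 28
augment #2: 9→5→7 push 29
augment #3: 9→3→0→6→7 push 21
augment #4: 9→3→11→8→7 push 2
max flow = 80; residual-reachable set from 9 gives S-side
cut edges (S→T): {(3,0), (3,11), (9,4), (9,5)} total cap 80

Min-cut arcs: {(3,0), (3,11), (9,4), (9,5)} (total capacity 80)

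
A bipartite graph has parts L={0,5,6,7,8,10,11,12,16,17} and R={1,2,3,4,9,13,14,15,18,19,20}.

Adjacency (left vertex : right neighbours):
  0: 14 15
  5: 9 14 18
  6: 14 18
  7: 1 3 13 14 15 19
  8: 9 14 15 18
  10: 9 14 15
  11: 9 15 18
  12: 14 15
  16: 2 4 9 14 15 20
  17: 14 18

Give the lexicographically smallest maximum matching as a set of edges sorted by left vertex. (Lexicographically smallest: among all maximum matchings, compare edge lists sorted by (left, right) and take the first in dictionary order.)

|M| = 6 (so the lex-smallest maximum matching has 6 edges)
process left vertices in ascending order; for each, take the smallest-labelled available neighbour that still permits 6 edges overall, or leave it unmatched if none does
lex-smallest matching: {0-14, 5-9, 6-18, 7-1, 8-15, 16-2}

Lex-smallest maximum matching: {(0,14), (5,9), (6,18), (7,1), (8,15), (16,2)}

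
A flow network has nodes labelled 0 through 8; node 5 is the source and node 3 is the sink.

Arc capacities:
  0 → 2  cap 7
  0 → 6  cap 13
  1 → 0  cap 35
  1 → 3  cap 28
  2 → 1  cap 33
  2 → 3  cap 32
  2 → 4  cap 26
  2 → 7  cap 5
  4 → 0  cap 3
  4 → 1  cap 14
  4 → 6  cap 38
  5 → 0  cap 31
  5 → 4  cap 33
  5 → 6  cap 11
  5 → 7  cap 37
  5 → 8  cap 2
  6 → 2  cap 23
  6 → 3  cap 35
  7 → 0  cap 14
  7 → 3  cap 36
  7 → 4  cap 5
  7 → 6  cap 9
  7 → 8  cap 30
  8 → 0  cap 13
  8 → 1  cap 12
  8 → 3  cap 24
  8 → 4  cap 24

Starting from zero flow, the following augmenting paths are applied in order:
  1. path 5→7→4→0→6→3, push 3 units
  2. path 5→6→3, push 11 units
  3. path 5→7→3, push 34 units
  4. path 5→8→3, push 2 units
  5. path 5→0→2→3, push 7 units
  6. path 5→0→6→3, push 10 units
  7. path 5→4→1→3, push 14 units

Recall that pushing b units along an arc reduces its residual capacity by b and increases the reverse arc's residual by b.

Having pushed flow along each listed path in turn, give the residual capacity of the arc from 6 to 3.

after path 1 (5→7→4→0→6→3, push 3): res(6,3)=32
after path 2 (5→6→3, push 11): res(6,3)=21
after path 3 (5→7→3, push 34): res(6,3)=21
after path 4 (5→8→3, push 2): res(6,3)=21
after path 5 (5→0→2→3, push 7): res(6,3)=21
after path 6 (5→0→6→3, push 10): res(6,3)=11
after path 7 (5→4→1→3, push 14): res(6,3)=11

Residual capacity of (6,3): 11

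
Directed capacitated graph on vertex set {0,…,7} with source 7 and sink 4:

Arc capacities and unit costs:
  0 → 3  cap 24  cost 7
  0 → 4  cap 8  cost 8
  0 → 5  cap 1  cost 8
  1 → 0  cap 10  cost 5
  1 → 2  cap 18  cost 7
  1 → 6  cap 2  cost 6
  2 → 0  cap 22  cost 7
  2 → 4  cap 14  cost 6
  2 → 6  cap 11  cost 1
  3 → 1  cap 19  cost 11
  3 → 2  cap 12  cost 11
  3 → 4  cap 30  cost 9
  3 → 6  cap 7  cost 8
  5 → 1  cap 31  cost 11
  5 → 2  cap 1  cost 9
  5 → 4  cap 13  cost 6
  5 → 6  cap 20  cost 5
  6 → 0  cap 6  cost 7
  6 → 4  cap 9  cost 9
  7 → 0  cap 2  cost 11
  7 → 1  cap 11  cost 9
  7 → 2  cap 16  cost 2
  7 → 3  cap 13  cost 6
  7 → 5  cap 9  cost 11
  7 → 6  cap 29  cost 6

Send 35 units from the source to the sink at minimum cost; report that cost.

Minimum cost for 35 units: 421

shortest-cost path #1: 7→2→4 push 14 @ unit cost 8 (adds 112)
shortest-cost path #2: 7→2→6→4 push 2 @ unit cost 12 (adds 24)
shortest-cost path #3: 7→3→4 push 13 @ unit cost 15 (adds 195)
shortest-cost path #4: 7→6→4 push 6 @ unit cost 15 (adds 90)
total cost = 421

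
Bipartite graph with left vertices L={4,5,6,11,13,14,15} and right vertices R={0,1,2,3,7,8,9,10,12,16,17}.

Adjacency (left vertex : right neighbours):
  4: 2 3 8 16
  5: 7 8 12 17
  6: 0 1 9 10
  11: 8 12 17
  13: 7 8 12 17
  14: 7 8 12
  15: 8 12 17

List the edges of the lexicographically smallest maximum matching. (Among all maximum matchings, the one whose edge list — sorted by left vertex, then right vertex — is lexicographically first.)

|M| = 6 (so the lex-smallest maximum matching has 6 edges)
process left vertices in ascending order; for each, take the smallest-labelled available neighbour that still permits 6 edges overall, or leave it unmatched if none does
lex-smallest matching: {4-2, 5-7, 6-0, 11-8, 13-12, 15-17}

Lex-smallest maximum matching: {(4,2), (5,7), (6,0), (11,8), (13,12), (15,17)}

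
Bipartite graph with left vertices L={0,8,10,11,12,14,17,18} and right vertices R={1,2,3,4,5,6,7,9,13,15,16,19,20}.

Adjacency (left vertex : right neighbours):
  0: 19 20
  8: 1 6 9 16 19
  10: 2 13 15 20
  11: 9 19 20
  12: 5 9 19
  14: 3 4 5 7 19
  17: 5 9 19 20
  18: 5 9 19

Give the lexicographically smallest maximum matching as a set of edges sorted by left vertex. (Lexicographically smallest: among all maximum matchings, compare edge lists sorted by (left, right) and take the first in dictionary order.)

Lex-smallest maximum matching: {(0,19), (8,1), (10,2), (11,9), (12,5), (14,3), (17,20)}

|M| = 7 (so the lex-smallest maximum matching has 7 edges)
process left vertices in ascending order; for each, take the smallest-labelled available neighbour that still permits 7 edges overall, or leave it unmatched if none does
lex-smallest matching: {0-19, 8-1, 10-2, 11-9, 12-5, 14-3, 17-20}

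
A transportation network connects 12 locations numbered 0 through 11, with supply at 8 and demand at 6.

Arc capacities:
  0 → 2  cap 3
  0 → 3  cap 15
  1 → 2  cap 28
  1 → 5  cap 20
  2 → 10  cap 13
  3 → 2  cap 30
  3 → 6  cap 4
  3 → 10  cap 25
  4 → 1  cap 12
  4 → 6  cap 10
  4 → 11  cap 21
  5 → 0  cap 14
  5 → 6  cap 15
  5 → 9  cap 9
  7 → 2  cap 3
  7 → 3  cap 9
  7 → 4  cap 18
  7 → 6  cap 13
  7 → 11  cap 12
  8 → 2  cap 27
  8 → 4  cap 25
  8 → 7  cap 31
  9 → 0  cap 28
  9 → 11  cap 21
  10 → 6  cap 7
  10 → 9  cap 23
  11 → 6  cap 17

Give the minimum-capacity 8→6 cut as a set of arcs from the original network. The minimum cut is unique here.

Min-cut arcs: {(3,6), (4,1), (4,6), (7,6), (10,6), (11,6)} (total capacity 63)

augment #1: 8→4→6 push 10
augment #2: 8→7→6 push 13
augment #3: 8→2→10→6 push 7
augment #4: 8→4→11→6 push 15
augment #5: 8→7→3→6 push 4
augment #6: 8→7→11→6 push 2
augment #7: 8→7→4→1→5→6 push 12
max flow = 63; residual-reachable set from 8 gives S-side
cut edges (S→T): {(3,6), (4,1), (4,6), (7,6), (10,6), (11,6)} total cap 63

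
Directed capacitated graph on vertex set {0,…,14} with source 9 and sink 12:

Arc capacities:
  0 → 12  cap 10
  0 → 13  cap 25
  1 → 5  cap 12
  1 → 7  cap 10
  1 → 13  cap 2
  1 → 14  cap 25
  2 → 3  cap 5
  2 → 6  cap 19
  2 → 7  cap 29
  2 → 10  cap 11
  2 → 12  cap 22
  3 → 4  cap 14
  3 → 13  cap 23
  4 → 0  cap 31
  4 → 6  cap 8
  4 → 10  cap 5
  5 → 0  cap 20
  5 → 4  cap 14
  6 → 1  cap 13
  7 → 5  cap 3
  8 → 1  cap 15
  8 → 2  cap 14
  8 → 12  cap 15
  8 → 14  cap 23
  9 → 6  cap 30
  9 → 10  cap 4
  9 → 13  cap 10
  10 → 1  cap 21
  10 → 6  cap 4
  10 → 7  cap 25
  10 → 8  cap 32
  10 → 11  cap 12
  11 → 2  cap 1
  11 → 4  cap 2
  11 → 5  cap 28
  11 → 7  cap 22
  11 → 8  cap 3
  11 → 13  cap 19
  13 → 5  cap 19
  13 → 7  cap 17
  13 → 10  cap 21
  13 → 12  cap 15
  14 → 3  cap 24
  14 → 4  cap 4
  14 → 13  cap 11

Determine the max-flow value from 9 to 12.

Maximum flow value: 27

augment #1: 9→13→12 bottleneck 10, total now 10
augment #2: 9→10→8→12 bottleneck 4, total now 14
augment #3: 9→6→1→13→12 bottleneck 2, total now 16
augment #4: 9→6→1→5→0→12 bottleneck 10, total now 26
augment #5: 9→6→1→14→13→12 bottleneck 1, total now 27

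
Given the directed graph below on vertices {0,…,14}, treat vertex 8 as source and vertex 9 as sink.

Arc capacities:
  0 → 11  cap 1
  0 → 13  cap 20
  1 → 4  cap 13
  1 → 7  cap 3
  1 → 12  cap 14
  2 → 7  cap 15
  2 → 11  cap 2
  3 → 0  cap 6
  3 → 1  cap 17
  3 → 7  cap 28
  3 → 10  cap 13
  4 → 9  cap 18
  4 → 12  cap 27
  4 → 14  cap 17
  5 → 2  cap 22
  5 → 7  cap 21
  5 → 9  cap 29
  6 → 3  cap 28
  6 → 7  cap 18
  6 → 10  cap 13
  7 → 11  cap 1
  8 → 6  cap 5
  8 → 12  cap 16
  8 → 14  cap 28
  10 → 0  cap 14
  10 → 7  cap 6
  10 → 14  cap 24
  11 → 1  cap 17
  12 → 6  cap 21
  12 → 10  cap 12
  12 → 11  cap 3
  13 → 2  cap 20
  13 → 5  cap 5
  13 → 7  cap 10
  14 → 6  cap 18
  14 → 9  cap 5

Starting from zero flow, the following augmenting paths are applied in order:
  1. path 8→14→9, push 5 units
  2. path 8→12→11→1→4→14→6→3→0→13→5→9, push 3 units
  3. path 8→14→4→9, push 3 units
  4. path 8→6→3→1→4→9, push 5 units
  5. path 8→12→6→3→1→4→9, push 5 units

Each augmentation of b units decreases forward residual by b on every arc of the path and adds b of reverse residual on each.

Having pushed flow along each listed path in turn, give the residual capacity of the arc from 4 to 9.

after path 1 (8→14→9, push 5): res(4,9)=18
after path 2 (8→12→11→1→4→14→6→3→0→13→5→9, push 3): res(4,9)=18
after path 3 (8→14→4→9, push 3): res(4,9)=15
after path 4 (8→6→3→1→4→9, push 5): res(4,9)=10
after path 5 (8→12→6→3→1→4→9, push 5): res(4,9)=5

Residual capacity of (4,9): 5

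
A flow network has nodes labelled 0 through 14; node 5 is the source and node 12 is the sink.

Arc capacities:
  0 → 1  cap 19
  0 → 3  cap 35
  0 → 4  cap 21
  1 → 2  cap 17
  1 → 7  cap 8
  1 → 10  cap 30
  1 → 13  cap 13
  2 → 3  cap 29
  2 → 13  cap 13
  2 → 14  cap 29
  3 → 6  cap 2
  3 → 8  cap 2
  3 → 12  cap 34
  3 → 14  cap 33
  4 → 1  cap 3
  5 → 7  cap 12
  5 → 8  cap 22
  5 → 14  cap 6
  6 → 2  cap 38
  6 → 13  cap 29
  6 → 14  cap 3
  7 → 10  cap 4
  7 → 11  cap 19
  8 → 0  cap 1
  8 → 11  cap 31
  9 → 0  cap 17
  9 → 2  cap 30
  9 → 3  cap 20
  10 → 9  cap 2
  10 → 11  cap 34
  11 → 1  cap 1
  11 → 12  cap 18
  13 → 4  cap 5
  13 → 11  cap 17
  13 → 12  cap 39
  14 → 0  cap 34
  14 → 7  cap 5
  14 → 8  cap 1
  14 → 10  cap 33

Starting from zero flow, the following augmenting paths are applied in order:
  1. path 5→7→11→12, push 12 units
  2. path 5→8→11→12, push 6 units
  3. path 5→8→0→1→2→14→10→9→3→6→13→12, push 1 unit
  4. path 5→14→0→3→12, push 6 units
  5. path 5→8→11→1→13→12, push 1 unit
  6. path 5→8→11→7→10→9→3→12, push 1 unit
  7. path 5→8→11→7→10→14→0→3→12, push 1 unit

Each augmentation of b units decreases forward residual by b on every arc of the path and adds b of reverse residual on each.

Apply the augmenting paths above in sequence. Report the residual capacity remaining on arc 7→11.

after path 1 (5→7→11→12, push 12): res(7,11)=7
after path 2 (5→8→11→12, push 6): res(7,11)=7
after path 3 (5→8→0→1→2→14→10→9→3→6→13→12, push 1): res(7,11)=7
after path 4 (5→14→0→3→12, push 6): res(7,11)=7
after path 5 (5→8→11→1→13→12, push 1): res(7,11)=7
after path 6 (5→8→11→7→10→9→3→12, push 1): res(7,11)=8
after path 7 (5→8→11→7→10→14→0→3→12, push 1): res(7,11)=9

Residual capacity of (7,11): 9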